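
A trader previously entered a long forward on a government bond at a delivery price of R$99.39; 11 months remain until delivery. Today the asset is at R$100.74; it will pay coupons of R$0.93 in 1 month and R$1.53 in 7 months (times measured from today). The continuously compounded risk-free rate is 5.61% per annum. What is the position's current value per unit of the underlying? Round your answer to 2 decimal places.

R$3.93

PV(remaining coupons) I = 0.93·e^(−0.0561·1/12) + 1.53·e^(−0.0561·7/12) = 2.4064
Current forward F = (S − I)·e^(rT) = (100.74 − 2.4064)·e^(0.0561·11/12) = 98.3336 × 1.052770 = 103.5227
Value (long) = (F − K)·e^(−rT) = (103.5227 − 99.39) × 0.949875 = 3.9255
Value = R$3.93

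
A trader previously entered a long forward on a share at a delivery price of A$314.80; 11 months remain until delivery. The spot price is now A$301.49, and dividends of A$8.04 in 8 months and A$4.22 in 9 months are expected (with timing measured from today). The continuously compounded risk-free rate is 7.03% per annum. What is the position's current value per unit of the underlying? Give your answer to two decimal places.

PV(remaining dividends) I = 8.04·e^(−0.0703·8/12) + 4.22·e^(−0.0703·9/12) = 11.6751
Current forward F = (S − I)·e^(rT) = (301.49 − 11.6751)·e^(0.0703·11/12) = 289.8149 × 1.066563 = 309.1058
Value (long) = (F − K)·e^(−rT) = (309.1058 − 314.80) × 0.937591 = -5.3388
Value = -A$5.34

-A$5.34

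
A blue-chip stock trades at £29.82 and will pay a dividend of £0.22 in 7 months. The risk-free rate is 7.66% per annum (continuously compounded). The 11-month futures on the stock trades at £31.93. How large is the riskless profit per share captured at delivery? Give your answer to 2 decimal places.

£0.17 per share

PV(dividends) I = 0.22·e^(−0.0766·7/12) = 0.2104
Fair futures F* = (S − I)·e^(rT) = (29.82 − 0.2104)·e^0.070217 = 29.6096 × 1.072741 = 31.7634
Market £31.93 > fair 31.7634: forward overpriced → cash-and-carry (borrow at r, buy the stock and collect the dividends, short the forward).
Profit at T = |F_mkt − F*| = |31.93 − 31.7634| = £0.17 per share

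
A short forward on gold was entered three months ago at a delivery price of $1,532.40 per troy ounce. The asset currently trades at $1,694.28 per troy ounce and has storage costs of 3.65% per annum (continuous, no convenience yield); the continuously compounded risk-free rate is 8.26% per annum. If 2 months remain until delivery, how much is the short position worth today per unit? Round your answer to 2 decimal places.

-$193.17 per troy ounce

Current fair forward for the remaining 2 months: F = S·e^((r + u)·T), (r + u) = 0.0826 + 0.0365 = 0.1191
F = 1694.28 · e^(0.1191 × 2/12) = 1694.28 × 1.02004832 = 1728.2475
Value of long forward = (F − K)·e^(−rT) = (1728.2475 − 1532.40) · e^(−0.0826·2/12)
= 195.8475 × 0.98632766 = 193.17
Short position value = −(long value) = -$193.17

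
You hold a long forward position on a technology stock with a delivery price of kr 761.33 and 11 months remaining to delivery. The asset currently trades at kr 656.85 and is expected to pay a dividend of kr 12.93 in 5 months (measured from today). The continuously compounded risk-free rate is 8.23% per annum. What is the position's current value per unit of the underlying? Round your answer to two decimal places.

PV(remaining dividends) I = 12.93·e^(−0.0823·5/12) = 12.4941
Current forward F = (S − I)·e^(rT) = (656.85 − 12.4941)·e^(0.0823·11/12) = 644.3559 × 1.078360 = 694.8476
Value (long) = (F − K)·e^(−rT) = (694.8476 − 761.33) × 0.927334 = -61.6514
Value = -kr 61.65

-kr 61.65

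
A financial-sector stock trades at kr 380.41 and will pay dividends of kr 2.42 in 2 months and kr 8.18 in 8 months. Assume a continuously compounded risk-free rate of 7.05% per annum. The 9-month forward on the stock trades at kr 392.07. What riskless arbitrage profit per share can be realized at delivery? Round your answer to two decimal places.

kr 1.75 per share

PV(dividends) I = 2.42·e^(−0.0705·2/12) + 8.18·e^(−0.0705·8/12) = 10.1962
Fair forward F* = (S − I)·e^(rT) = (380.41 − 10.1962)·e^0.052875 = 370.2138 × 1.054298 = 390.3157
Market kr 392.07 > fair 390.3157: forward overpriced → cash-and-carry (borrow at r, buy the stock and collect the dividends, short the forward).
Profit at T = |F_mkt − F*| = |392.07 − 390.3157| = kr 1.75 per share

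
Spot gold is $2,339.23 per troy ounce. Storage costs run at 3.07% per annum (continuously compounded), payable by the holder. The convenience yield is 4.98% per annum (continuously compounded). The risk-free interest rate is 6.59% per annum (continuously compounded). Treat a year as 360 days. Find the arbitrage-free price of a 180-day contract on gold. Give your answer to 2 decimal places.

Net carry = r + u − y = 0.0659 + 0.0307 − 0.0498 = 0.0468
F = S·e^((r+u−y)T) = 2339.23 · e^(0.0468 × 180/360) = 2339.23 · e^0.02340000
= 2339.23 × 1.02367593 = $2,394.61 per troy ounce

$2,394.61 per troy ounce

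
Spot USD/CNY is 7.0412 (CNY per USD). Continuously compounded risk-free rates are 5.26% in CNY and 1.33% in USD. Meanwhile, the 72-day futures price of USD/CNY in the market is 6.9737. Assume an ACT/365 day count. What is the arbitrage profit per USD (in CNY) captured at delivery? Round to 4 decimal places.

Fair futures: F* = S·e^(carry·T), with carry = (r_CNY − r_USD) = 0.0526 − 0.0133 = 0.0393
F* = 7.0412 · e^(0.0393 × 72/365) = 7.0412 · e^0.007752 = 7.0412 × 1.007782 = 7.0960
Market 6.9737 < fair 7.0960: forward underpriced → reverse cash-and-carry (short spot, go long the forward).
At maturity, profit = |F_mkt − F*| = |6.9737 − 7.0960| = 0.1223 per USD (in CNY)

0.1223 per USD (in CNY)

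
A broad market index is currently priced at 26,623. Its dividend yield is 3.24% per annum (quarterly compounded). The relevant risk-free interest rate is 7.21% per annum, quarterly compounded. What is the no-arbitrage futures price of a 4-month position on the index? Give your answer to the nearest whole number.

26,973

F = S · (1+r/4)^(4T) / (1+q/4)^(4T)
= 26623 × 1.024105 / 1.010815 = 26623 × 1.013148
F = 26,973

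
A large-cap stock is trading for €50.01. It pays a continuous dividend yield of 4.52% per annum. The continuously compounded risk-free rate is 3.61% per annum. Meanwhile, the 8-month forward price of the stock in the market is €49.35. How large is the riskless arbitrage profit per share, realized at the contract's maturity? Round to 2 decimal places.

Fair forward: F* = S·e^(carry·T), with carry = (r − q) = 0.0361 − 0.0452 = -0.0091
F* = 50.01 · e^(-0.0091 × 8/12) = 50.01 · e^-0.006067 = 50.01 × 0.993951 = €49.7075
Market €49.35 < fair €49.7075: forward underpriced → reverse cash-and-carry (short spot, go long the forward).
At maturity, profit = |F_mkt − F*| = |49.35 − 49.7075| = €0.36 per share

€0.36 per share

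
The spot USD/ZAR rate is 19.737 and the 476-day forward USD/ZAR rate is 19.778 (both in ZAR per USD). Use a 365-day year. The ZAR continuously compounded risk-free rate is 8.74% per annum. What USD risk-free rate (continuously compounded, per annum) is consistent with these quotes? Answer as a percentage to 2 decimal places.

8.58%

F = S·e^((r_ZAR − r_USD)T) ⇒ r_USD = r_ZAR − ln(F/S)/T
ln(19.778/19.737) = 0.002075; /(476/365) = 0.001591
r_USD = 0.0874 − 0.001591 = 0.085809
r_USD = 8.58%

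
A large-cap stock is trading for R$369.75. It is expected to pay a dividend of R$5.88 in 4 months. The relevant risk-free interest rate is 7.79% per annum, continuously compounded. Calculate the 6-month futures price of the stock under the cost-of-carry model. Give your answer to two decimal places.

PV(dividends) I = 5.88·e^(−0.0779·4/12)
I = 5.7293
F = (S − I)·e^(rT) = (369.75 − 5.7293) · e^(0.0779·6/12)
= 364.0207 · e^0.038950 = 364.0207 × 1.039718 = R$378.48

R$378.48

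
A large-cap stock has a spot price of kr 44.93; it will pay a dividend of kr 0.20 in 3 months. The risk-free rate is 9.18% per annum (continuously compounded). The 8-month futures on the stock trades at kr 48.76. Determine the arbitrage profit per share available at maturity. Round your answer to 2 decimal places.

PV(dividends) I = 0.20·e^(−0.0918·3/12) = 0.1955
Fair futures F* = (S − I)·e^(rT) = (44.93 − 0.1955)·e^0.061200 = 44.7345 × 1.063112 = 47.5578
Market kr 48.76 > fair 47.5578: forward overpriced → cash-and-carry (borrow at r, buy the stock and collect the dividends, short the forward).
Profit at T = |F_mkt − F*| = |48.76 − 47.5578| = kr 1.20 per share

kr 1.20 per share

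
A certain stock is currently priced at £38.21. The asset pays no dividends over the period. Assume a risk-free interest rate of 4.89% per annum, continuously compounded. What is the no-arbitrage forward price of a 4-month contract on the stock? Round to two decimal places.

F = S·e^(rT) = 38.21 · e^(0.0489 × 4/12)
= 38.21 · e^0.016300 = 38.21 × 1.016434
F = £38.84

£38.84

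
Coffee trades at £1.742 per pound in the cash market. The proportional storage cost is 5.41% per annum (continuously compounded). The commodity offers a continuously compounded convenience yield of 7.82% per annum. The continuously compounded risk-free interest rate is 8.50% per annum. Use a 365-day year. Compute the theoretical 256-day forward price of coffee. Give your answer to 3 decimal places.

Net carry = r + u − y = 0.0850 + 0.0541 − 0.0782 = 0.0609
F = S·e^((r+u−y)T) = 1.742 · e^(0.0609 × 256/365) = 1.742 · e^0.042713
= 1.742 × 1.043638 = £1.818 per pound

£1.818 per pound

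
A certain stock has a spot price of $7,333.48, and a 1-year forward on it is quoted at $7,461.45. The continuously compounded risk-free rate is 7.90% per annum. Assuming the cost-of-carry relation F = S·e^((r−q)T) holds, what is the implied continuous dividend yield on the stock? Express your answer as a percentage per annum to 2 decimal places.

From F = S·e^((r−q)T): (r − q) = ln(F/S)/T
ln(7461.45/7333.48) = ln(1.017450) = 0.017299
(r − q) = 0.017299 / (12/12) = 0.017299
q = r − ln(F/S)/T = 0.0790 − 0.017299 = 0.061701
q = 6.17%

6.17%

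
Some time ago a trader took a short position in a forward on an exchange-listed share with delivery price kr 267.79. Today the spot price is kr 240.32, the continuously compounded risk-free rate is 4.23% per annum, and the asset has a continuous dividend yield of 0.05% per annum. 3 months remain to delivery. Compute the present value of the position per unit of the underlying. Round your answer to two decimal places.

Current fair forward for the remaining 3 months: F = S·e^((r − q)·T), (r − q) = 0.0423 − 0.0005 = 0.0418
F = 240.32 · e^(0.0418 × 3/12) = 240.32 × 1.010505 = 242.8446
Value of long forward = (F − K)·e^(−rT) = (242.8446 − 267.79) · e^(−0.0423·3/12)
= -24.9454 × 0.989481 = -24.68
Short position value = −(long value) = kr 24.68

kr 24.68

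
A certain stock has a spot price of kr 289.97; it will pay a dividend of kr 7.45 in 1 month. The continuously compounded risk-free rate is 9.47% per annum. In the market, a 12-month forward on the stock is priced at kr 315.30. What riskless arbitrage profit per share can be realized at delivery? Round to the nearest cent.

kr 4.65 per share

PV(dividends) I = 7.45·e^(−0.0947·1/12) = 7.3914
Fair forward F* = (S − I)·e^(rT) = (289.97 − 7.3914)·e^0.094700 = 282.5786 × 1.099329 = 310.6468
Market kr 315.30 > fair 310.6468: forward overpriced → cash-and-carry (borrow at r, buy the stock and collect the dividends, short the forward).
Profit at T = |F_mkt − F*| = |315.30 − 310.6468| = kr 4.65 per share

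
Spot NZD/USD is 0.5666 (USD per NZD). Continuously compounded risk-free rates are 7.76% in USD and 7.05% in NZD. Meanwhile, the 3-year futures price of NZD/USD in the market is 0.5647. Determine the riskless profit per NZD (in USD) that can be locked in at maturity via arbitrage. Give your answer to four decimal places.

0.0141 per NZD (in USD)

Fair futures: F* = S·e^(carry·T), with carry = (r_USD − r_NZD) = 0.0776 − 0.0705 = 0.0071
F* = 0.5666 · e^(0.0071 × 3) = 0.5666 · e^0.021300 = 0.5666 × 1.021528 = 0.5788
Market 0.5647 < fair 0.5788: forward underpriced → reverse cash-and-carry (short spot, go long the forward).
At maturity, profit = |F_mkt − F*| = |0.5647 − 0.5788| = 0.0141 per NZD (in USD)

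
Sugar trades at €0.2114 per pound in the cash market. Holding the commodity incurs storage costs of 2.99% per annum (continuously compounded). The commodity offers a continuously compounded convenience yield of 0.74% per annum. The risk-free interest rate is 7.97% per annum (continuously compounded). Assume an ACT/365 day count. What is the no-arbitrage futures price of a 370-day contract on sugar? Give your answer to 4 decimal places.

€0.2345 per pound

Net carry = r + u − y = 0.0797 + 0.0299 − 0.0074 = 0.1022
F = S·e^((r+u−y)T) = 0.2114 · e^(0.1022 × 370/365) = 0.2114 · e^0.103600
= 0.2114 × 1.109157 = €0.2345 per pound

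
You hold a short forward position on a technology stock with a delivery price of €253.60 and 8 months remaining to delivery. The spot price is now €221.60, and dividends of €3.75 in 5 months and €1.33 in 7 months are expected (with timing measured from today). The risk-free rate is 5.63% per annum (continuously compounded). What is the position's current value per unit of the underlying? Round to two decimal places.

€27.61

PV(remaining dividends) I = 3.75·e^(−0.0563·5/12) + 1.33·e^(−0.0563·7/12) = 4.9501
Current forward F = (S − I)·e^(rT) = (221.60 − 4.9501)·e^(0.0563·8/12) = 216.6499 × 1.038247 = 224.9361
Value (long) = (F − K)·e^(−rT) = (224.9361 − 253.60) × 0.963162 = -27.6080
Short position value = −(long value) = €27.61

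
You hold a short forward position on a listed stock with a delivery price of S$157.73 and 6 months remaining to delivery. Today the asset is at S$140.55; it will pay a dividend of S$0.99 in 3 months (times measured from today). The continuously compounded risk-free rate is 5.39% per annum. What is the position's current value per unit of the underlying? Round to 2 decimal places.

S$13.96

PV(remaining dividends) I = 0.99·e^(−0.0539·3/12) = 0.9767
Current forward F = (S − I)·e^(rT) = (140.55 − 0.9767)·e^(0.0539·6/12) = 139.5733 × 1.027316 = 143.3859
Value (long) = (F − K)·e^(−rT) = (143.3859 − 157.73) × 0.973410 = -13.9627
Short position value = −(long value) = S$13.96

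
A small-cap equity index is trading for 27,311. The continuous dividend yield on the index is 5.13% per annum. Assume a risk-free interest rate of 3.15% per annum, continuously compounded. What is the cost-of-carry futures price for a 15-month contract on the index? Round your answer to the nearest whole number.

F = S·e^((r − q)T) = 27311 · e^((0.0315 − 0.0513) × 15/12)
= 27311 · e^-0.024750 = 27311 × 0.975554
F = 26,643

26,643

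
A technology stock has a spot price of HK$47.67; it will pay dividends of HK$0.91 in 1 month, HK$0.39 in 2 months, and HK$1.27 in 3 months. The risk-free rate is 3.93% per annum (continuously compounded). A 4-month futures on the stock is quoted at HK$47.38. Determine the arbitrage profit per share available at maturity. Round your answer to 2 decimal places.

HK$1.67 per share

PV(dividends) I = 0.91·e^(−0.0393·1/12) + 0.39·e^(−0.0393·2/12) + 1.27·e^(−0.0393·3/12) = 2.5521
Fair futures F* = (S − I)·e^(rT) = (47.67 − 2.5521)·e^0.013100 = 45.1179 × 1.013186 = 45.7128
Market HK$47.38 > fair 45.7128: forward overpriced → cash-and-carry (borrow at r, buy the stock and collect the dividends, short the forward).
Profit at T = |F_mkt − F*| = |47.38 − 45.7128| = HK$1.67 per share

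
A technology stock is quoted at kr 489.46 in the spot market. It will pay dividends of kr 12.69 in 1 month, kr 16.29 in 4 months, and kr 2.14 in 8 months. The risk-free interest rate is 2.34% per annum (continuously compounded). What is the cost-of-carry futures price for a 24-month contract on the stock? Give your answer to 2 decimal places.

kr 480.49

PV(dividends) I = 12.69·e^(−0.0234·1/12) + 16.29·e^(−0.0234·4/12) + 2.14·e^(−0.0234·8/12)
I = 12.6653 + 16.1634 + 2.1069 = 30.9356
F = (S − I)·e^(rT) = (489.46 − 30.9356) · e^(0.0234·24/12)
= 458.5244 · e^0.046800 = 458.5244 × 1.047912 = kr 480.49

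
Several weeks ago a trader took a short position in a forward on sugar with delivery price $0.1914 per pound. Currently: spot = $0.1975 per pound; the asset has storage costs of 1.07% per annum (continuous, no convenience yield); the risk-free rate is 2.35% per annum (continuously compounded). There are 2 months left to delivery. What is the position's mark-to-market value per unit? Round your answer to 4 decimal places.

-$0.0072 per pound

Current fair forward for the remaining 2 months: F = S·e^((r + u)·T), (r + u) = 0.0235 + 0.0107 = 0.0342
F = 0.1975 · e^(0.0342 × 2/12) = 0.1975 × 1.005716 = 0.1986
Value of long forward = (F − K)·e^(−rT) = (0.1986 − 0.1914) · e^(−0.0235·2/12)
= 0.0072 × 0.996091 = 0.0072
Short position value = −(long value) = -$0.0072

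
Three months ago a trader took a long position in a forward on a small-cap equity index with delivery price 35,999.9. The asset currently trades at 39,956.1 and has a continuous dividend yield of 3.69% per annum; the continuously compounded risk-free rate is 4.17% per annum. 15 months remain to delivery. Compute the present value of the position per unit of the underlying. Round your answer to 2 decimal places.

Current fair forward for the remaining 15 months: F = S·e^((r − q)·T), (r − q) = 0.0417 − 0.0369 = 0.0048
F = 39956.1 · e^(0.0048 × 15/12) = 39956.1 × 1.00601804 = 40196.5574
Value of long forward = (F − K)·e^(−rT) = (40196.5574 − 35999.9) · e^(−0.0417·15/12)
= 4196.6574 × 0.94921021 = 3983.51

3983.51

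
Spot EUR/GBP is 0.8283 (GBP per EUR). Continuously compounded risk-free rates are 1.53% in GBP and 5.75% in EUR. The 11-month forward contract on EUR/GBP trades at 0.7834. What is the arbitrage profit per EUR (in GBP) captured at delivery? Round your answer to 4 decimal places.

0.0135 per EUR (in GBP)

Fair forward: F* = S·e^(carry·T), with carry = (r_GBP − r_EUR) = 0.0153 − 0.0575 = -0.0422
F* = 0.8283 · e^(-0.0422 × 11/12) = 0.8283 · e^-0.038683 = 0.8283 × 0.962056 = 0.7969
Market 0.7834 < fair 0.7969: forward underpriced → reverse cash-and-carry (short spot, go long the forward).
At maturity, profit = |F_mkt − F*| = |0.7834 − 0.7969| = 0.0135 per EUR (in GBP)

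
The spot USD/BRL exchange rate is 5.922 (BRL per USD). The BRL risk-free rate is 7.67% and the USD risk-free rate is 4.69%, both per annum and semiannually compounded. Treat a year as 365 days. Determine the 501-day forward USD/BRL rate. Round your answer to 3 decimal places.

6.162

By covered interest parity, F = S · (1+r_BRL/2)^(2T) / (1+r_USD/2)^(2T)
= 5.922 × 1.108835 / 1.065700 = 5.922 × 1.040476
F = 6.162 BRL per USD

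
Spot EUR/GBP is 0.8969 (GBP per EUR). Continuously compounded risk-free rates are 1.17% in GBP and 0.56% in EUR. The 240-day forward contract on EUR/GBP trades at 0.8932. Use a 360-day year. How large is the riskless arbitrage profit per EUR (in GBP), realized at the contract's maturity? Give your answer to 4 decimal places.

Fair forward: F* = S·e^(carry·T), with carry = (r_GBP − r_EUR) = 0.0117 − 0.0056 = 0.0061
F* = 0.8969 · e^(0.0061 × 240/360) = 0.8969 · e^0.004067 = 0.8969 × 1.004075 = 0.9006
Market 0.8932 < fair 0.9006: forward underpriced → reverse cash-and-carry (short spot, go long the forward).
At maturity, profit = |F_mkt − F*| = |0.8932 − 0.9006| = 0.0074 per EUR (in GBP)

0.0074 per EUR (in GBP)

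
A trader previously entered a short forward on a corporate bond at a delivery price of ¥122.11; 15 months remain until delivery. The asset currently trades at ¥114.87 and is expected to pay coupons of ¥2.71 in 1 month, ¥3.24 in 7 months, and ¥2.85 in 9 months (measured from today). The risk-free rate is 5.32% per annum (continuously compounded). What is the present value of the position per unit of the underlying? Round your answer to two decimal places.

¥7.96

PV(remaining coupons) I = 2.71·e^(−0.0532·1/12) + 3.24·e^(−0.0532·7/12) + 2.85·e^(−0.0532·9/12) = 8.5775
Current forward F = (S − I)·e^(rT) = (114.87 − 8.5775)·e^(0.0532·15/12) = 106.2925 × 1.068761 = 113.6013
Value (long) = (F − K)·e^(−rT) = (113.6013 − 122.11) × 0.935663 = -7.9613
Short position value = −(long value) = ¥7.96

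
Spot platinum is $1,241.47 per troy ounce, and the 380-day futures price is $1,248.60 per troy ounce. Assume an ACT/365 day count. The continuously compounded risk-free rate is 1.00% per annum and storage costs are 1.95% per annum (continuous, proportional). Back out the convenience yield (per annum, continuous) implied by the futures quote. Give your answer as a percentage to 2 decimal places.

2.40%

F = S·e^((r+u−y)T) ⇒ (r+u−y) = ln(F/S)/T
ln(1248.60/1241.47) = 0.005727; /T ⇒ 0.005501
y = r + u − ln(F/S)/T = 0.0100 + 0.0195 − 0.005501 = 0.023999
y = 2.40%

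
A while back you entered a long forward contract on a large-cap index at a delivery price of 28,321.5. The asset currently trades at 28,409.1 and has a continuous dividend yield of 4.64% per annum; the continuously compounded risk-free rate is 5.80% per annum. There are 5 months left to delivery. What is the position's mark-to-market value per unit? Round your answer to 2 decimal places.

Current fair forward for the remaining 5 months: F = S·e^((r − q)·T), (r − q) = 0.0580 − 0.0464 = 0.0116
F = 28409.1 · e^(0.0116 × 5/12) = 28409.1 × 1.00484503 = 28546.7429
Value of long forward = (F − K)·e^(−rT) = (28546.7429 − 28321.5) · e^(−0.0580·5/12)
= 225.2429 × 0.97612301 = 219.86

219.86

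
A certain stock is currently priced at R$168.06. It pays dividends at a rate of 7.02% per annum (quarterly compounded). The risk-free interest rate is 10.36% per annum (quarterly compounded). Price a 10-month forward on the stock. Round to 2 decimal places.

F = S · (1+r/4)^(4T) / (1+q/4)^(4T)
= 168.06 × 1.088972 / 1.059707 = 168.06 × 1.027616
F = R$172.70

R$172.70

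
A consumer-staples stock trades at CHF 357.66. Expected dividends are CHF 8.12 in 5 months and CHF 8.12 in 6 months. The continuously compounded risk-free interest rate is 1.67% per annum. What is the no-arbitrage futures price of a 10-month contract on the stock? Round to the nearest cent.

PV(dividends) I = 8.12·e^(−0.0167·5/12) + 8.12·e^(−0.0167·6/12)
I = 8.0637 + 8.0525 = 16.1162
F = (S − I)·e^(rT) = (357.66 − 16.1162) · e^(0.0167·10/12)
= 341.5438 · e^0.013917 = 341.5438 × 1.014014 = CHF 346.33

CHF 346.33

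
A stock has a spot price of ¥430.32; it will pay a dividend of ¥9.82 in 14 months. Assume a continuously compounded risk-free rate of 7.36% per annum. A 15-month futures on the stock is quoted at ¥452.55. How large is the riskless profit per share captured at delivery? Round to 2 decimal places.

¥9.36 per share

PV(dividends) I = 9.82·e^(−0.0736·14/12) = 9.0120
Fair futures F* = (S − I)·e^(rT) = (430.32 − 9.0120)·e^0.092000 = 421.3080 × 1.096365 = 461.9073
Market ¥452.55 < fair 461.9073: forward underpriced → reverse cash-and-carry (short the stock, invest proceeds at r, pay the dividends, go long the forward).
Profit at T = |F_mkt − F*| = |452.55 − 461.9073| = ¥9.36 per share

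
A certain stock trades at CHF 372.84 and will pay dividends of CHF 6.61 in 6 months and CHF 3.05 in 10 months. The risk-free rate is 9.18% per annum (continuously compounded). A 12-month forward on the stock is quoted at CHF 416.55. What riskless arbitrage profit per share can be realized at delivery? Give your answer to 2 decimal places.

CHF 17.88 per share

PV(dividends) I = 6.61·e^(−0.0918·6/12) + 3.05·e^(−0.0918·10/12) = 9.1388
Fair forward F* = (S − I)·e^(rT) = (372.84 − 9.1388)·e^0.091800 = 363.7012 × 1.096146 = 398.6696
Market CHF 416.55 > fair 398.6696: forward overpriced → cash-and-carry (borrow at r, buy the stock and collect the dividends, short the forward).
Profit at T = |F_mkt − F*| = |416.55 − 398.6696| = CHF 17.88 per share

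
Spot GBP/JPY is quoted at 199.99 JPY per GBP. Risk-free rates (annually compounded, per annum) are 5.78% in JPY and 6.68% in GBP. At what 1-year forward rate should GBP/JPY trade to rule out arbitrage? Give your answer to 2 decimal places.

198.30

By covered interest parity, F = S · (1+r_JPY)^T / (1+r_GBP)^T
= 199.99 × 1.057800 / 1.066800 = 199.99 × 0.991564
F = 198.30 JPY per GBP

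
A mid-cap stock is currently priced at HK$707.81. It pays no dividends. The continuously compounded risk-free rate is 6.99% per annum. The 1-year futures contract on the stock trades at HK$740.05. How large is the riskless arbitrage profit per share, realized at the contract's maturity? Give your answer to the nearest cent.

HK$19.01 per share

Fair futures: F* = S·e^(carry·T), with carry = r = 0.0699
F* = 707.81 · e^(0.0699 × 1) = 707.81 · e^0.069900 = 707.81 × 1.072401 = HK$759.0562
Market HK$740.05 < fair HK$759.0562: forward underpriced → reverse cash-and-carry (short spot, go long the forward).
At maturity, profit = |F_mkt − F*| = |740.05 − 759.0562| = HK$19.01 per share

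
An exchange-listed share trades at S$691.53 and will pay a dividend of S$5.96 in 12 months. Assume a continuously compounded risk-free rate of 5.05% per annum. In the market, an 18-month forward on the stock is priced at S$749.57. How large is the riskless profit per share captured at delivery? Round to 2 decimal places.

S$9.73 per share

PV(dividends) I = 5.96·e^(−0.0505·12/12) = 5.6665
Fair forward F* = (S − I)·e^(rT) = (691.53 − 5.6665)·e^0.075750 = 685.8635 × 1.078693 = 739.8362
Market S$749.57 > fair 739.8362: forward overpriced → cash-and-carry (borrow at r, buy the stock and collect the dividends, short the forward).
Profit at T = |F_mkt − F*| = |749.57 − 739.8362| = S$9.73 per share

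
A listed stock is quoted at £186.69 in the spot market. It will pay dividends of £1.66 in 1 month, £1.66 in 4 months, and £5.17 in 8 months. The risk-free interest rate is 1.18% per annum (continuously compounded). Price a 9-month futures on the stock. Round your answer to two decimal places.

£179.83

PV(dividends) I = 1.66·e^(−0.0118·1/12) + 1.66·e^(−0.0118·4/12) + 5.17·e^(−0.0118·8/12)
I = 1.6584 + 1.6535 + 5.1295 = 8.4414
F = (S − I)·e^(rT) = (186.69 − 8.4414) · e^(0.0118·9/12)
= 178.2486 · e^0.008850 = 178.2486 × 1.008889 = £179.83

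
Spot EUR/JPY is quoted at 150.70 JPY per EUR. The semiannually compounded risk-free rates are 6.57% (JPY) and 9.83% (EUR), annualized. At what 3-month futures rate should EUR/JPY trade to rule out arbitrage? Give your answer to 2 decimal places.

149.52

By covered interest parity, F = S · (1+r_JPY/2)^(2T) / (1+r_EUR/2)^(2T)
= 150.70 × 1.016292 / 1.024280 = 150.70 × 0.992201
F = 149.52 JPY per EUR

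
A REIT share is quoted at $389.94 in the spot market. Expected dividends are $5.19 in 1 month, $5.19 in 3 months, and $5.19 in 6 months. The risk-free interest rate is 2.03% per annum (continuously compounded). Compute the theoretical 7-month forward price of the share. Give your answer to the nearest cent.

$378.92

PV(dividends) I = 5.19·e^(−0.0203·1/12) + 5.19·e^(−0.0203·3/12) + 5.19·e^(−0.0203·6/12)
I = 5.1812 + 5.1637 + 5.1376 = 15.4825
F = (S − I)·e^(rT) = (389.94 − 15.4825) · e^(0.0203·7/12)
= 374.4575 · e^0.011842 = 374.4575 × 1.011912 = $378.92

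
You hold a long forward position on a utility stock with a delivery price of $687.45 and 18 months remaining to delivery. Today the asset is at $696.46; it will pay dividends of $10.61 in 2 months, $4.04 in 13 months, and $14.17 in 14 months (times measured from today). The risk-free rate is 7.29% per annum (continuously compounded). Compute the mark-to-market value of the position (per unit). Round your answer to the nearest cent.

PV(remaining dividends) I = 10.61·e^(−0.0729·2/12) + 4.04·e^(−0.0729·13/12) + 14.17·e^(−0.0729·14/12) = 27.2298
Current forward F = (S − I)·e^(rT) = (696.46 − 27.2298)·e^(0.0729·18/12) = 669.2302 × 1.115553 = 746.5618
Value (long) = (F − K)·e^(−rT) = (746.5618 − 687.45) × 0.896417 = 52.9888
Value = $52.99

$52.99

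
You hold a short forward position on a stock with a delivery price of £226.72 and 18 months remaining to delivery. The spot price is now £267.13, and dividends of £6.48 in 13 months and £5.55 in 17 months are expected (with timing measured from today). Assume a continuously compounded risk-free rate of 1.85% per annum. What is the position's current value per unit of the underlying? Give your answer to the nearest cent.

PV(remaining dividends) I = 6.48·e^(−0.0185·13/12) + 5.55·e^(−0.0185·17/12) = 11.7579
Current forward F = (S − I)·e^(rT) = (267.13 − 11.7579)·e^(0.0185·18/12) = 255.3721 × 1.028139 = 262.5580
Value (long) = (F − K)·e^(−rT) = (262.5580 − 226.72) × 0.972631 = 34.8571
Short position value = −(long value) = -£34.86

-£34.86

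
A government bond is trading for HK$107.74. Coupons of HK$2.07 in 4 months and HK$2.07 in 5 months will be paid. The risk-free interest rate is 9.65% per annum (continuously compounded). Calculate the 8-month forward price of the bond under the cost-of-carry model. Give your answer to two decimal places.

PV(coupons) I = 2.07·e^(−0.0965·4/12) + 2.07·e^(−0.0965·5/12)
I = 2.0045 + 1.9884 = 3.9929
F = (S − I)·e^(rT) = (107.74 − 3.9929) · e^(0.0965·8/12)
= 103.7471 · e^0.064333 = 103.7471 × 1.066447 = HK$110.64

HK$110.64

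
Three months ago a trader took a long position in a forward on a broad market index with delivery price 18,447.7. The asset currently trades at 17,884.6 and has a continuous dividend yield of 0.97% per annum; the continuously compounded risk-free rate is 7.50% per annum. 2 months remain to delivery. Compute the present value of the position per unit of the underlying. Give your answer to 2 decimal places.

-362.83

Current fair forward for the remaining 2 months: F = S·e^((r − q)·T), (r − q) = 0.0750 − 0.0097 = 0.0653
F = 17884.6 · e^(0.0653 × 2/12) = 17884.6 × 1.01094277 = 18080.3071
Value of long forward = (F − K)·e^(−rT) = (18080.3071 − 18447.7) · e^(−0.0750·2/12)
= -367.3929 × 0.98757780 = -362.83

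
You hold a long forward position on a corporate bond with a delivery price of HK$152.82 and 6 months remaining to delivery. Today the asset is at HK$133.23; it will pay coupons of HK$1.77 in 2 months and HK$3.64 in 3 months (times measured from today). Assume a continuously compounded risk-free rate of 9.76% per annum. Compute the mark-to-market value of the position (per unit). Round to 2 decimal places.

-HK$17.61

PV(remaining coupons) I = 1.77·e^(−0.0976·2/12) + 3.64·e^(−0.0976·3/12) = 5.2937
Current forward F = (S − I)·e^(rT) = (133.23 − 5.2937)·e^(0.0976·6/12) = 127.9363 × 1.050010 = 134.3344
Value (long) = (F − K)·e^(−rT) = (134.3344 − 152.82) × 0.952372 = -17.6052
Value = -HK$17.61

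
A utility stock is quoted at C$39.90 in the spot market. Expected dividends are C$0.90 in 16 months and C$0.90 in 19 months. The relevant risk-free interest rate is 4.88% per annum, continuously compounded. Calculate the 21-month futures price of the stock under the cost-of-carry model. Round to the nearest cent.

PV(dividends) I = 0.90·e^(−0.0488·16/12) + 0.90·e^(−0.0488·19/12)
I = 0.8433 + 0.8331 = 1.6764
F = (S − I)·e^(rT) = (39.90 − 1.6764) · e^(0.0488·21/12)
= 38.2236 · e^0.085400 = 38.2236 × 1.089153 = C$41.63

C$41.63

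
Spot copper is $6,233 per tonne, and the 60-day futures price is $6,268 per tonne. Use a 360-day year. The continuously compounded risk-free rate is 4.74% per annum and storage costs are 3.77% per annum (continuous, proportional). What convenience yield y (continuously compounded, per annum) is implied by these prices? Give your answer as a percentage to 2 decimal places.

F = S·e^((r+u−y)T) ⇒ (r+u−y) = ln(F/S)/T
ln(6268/6233) = 0.005600; /T ⇒ 0.033600
y = r + u − ln(F/S)/T = 0.0474 + 0.0377 − 0.033600 = 0.051500
y = 5.15%

5.15%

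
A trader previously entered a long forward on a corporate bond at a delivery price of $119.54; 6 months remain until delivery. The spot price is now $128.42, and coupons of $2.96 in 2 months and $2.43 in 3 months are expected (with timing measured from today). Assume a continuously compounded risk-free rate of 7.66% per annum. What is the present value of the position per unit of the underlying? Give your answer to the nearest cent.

PV(remaining coupons) I = 2.96·e^(−0.0766·2/12) + 2.43·e^(−0.0766·3/12) = 5.3064
Current forward F = (S − I)·e^(rT) = (128.42 − 5.3064)·e^(0.0766·6/12) = 123.1136 × 1.039043 = 127.9203
Value (long) = (F − K)·e^(−rT) = (127.9203 − 119.54) × 0.962424 = 8.0654
Value = $8.07

$8.07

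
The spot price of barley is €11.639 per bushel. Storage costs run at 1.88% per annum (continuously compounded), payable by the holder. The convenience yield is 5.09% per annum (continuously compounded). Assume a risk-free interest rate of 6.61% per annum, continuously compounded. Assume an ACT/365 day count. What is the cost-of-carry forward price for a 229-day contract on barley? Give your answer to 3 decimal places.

€11.890 per bushel

Net carry = r + u − y = 0.0661 + 0.0188 − 0.0509 = 0.0340
F = S·e^((r+u−y)T) = 11.639 · e^(0.0340 × 229/365) = 11.639 · e^0.021332
= 11.639 × 1.021561 = €11.890 per bushel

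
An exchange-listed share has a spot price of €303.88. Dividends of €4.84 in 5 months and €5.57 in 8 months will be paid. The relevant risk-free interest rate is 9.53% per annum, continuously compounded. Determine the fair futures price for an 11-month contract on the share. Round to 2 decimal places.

PV(dividends) I = 4.84·e^(−0.0953·5/12) + 5.57·e^(−0.0953·8/12)
I = 4.6516 + 5.2271 = 9.8787
F = (S − I)·e^(rT) = (303.88 − 9.8787) · e^(0.0953·11/12)
= 294.0013 · e^0.087358 = 294.0013 × 1.091287 = €320.84

€320.84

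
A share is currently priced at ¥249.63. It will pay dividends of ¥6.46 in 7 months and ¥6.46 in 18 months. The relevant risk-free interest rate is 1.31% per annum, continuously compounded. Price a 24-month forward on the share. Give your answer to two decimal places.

PV(dividends) I = 6.46·e^(−0.0131·7/12) + 6.46·e^(−0.0131·18/12)
I = 6.4108 + 6.3343 = 12.7451
F = (S − I)·e^(rT) = (249.63 − 12.7451) · e^(0.0131·24/12)
= 236.8849 · e^0.026200 = 236.8849 × 1.026546 = ¥243.17

¥243.17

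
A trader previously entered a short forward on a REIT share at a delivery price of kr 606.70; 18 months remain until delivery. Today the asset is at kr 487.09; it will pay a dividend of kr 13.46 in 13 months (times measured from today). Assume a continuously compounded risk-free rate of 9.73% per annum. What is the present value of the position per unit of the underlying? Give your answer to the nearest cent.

PV(remaining dividends) I = 13.46·e^(−0.0973·13/12) = 12.1134
Current forward F = (S − I)·e^(rT) = (487.09 − 12.1134)·e^(0.0973·18/12) = 474.9766 × 1.157138 = 549.6135
Value (long) = (F − K)·e^(−rT) = (549.6135 − 606.70) × 0.864201 = -49.3342
Short position value = −(long value) = kr 49.33

kr 49.33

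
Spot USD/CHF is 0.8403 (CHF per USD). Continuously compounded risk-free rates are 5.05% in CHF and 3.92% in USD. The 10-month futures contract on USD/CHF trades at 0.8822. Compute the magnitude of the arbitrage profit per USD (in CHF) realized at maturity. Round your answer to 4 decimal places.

Fair futures: F* = S·e^(carry·T), with carry = (r_CHF − r_USD) = 0.0505 − 0.0392 = 0.0113
F* = 0.8403 · e^(0.0113 × 10/12) = 0.8403 · e^0.009417 = 0.8403 × 1.009461 = 0.8483
Market 0.8822 > fair 0.8483: forward overpriced → cash-and-carry (buy spot, short the forward).
At maturity, profit = |F_mkt − F*| = |0.8822 − 0.8483| = 0.0339 per USD (in CHF)

0.0339 per USD (in CHF)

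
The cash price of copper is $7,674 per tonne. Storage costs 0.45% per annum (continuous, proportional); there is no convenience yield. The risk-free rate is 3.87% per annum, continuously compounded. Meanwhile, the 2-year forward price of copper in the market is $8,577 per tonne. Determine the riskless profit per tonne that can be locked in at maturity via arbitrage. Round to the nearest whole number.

$210 per tonne

Fair forward: F* = S·e^(carry·T), with carry = (r + u) = 0.0387 + 0.0045 = 0.0432
F* = 7674 · e^(0.0432 × 2) = 7674 · e^0.086400 = 7674 × 1.090242 = $8366.5171
Market $8577 > fair $8366.5171: forward overpriced → cash-and-carry (buy spot, short the forward).
At maturity, profit = |F_mkt − F*| = |8577 − 8366.5171| = $210 per tonne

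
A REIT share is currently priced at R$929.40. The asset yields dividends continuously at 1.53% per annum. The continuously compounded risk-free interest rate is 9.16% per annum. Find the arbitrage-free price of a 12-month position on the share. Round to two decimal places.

R$1,003.09

F = S·e^((r − q)T) = 929.40 · e^((0.0916 − 0.0153) × 12/12)
= 929.40 · e^0.076300 = 929.40 × 1.079286
F = R$1,003.09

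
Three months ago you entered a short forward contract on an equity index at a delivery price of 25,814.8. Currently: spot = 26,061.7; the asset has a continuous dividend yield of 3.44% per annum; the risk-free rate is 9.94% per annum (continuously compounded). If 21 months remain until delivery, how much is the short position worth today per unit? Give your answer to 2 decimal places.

-2845.90

Current fair forward for the remaining 21 months: F = S·e^((r − q)·T), (r − q) = 0.0994 − 0.0344 = 0.0650
F = 26061.7 · e^(0.0650 × 21/12) = 26061.7 × 1.12047197 = 29201.4043
Value of long forward = (F − K)·e^(−rT) = (29201.4043 − 25814.8) · e^(−0.0994·21/12)
= 3386.6043 × 0.84033891 = 2845.90
Short position value = −(long value) = -2845.90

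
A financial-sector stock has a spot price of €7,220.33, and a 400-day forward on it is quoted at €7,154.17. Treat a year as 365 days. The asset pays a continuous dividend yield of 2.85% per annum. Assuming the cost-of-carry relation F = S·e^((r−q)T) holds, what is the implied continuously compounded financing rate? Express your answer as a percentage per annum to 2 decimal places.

From F = S·e^((r−q)T): (r − q) = ln(F/S)/T
ln(7154.17/7220.33) = ln(0.990837) = -0.009205
(r − q) = -0.009205 / (400/365) = -0.008400
r = ln(F/S)/T + q = -0.008400 + 0.0285 = 0.020100
r = 2.01%

2.01%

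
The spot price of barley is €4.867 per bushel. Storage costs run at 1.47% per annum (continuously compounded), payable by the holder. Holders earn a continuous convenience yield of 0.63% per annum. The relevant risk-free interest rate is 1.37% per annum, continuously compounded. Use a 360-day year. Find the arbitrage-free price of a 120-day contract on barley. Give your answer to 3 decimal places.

Net carry = r + u − y = 0.0137 + 0.0147 − 0.0063 = 0.0221
F = S·e^((r+u−y)T) = 4.867 · e^(0.0221 × 120/360) = 4.867 · e^0.007367
= 4.867 × 1.007394 = €4.903 per bushel

€4.903 per bushel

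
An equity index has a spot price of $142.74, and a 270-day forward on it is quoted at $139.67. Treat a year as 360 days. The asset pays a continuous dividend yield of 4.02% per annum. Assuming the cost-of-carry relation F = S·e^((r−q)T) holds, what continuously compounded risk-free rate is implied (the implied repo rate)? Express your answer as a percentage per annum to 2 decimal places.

1.12%

From F = S·e^((r−q)T): (r − q) = ln(F/S)/T
ln(139.67/142.74) = ln(0.978492) = -0.021743
(r − q) = -0.021743 / (270/360) = -0.028991
r = ln(F/S)/T + q = -0.028991 + 0.0402 = 0.011209
r = 1.12%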